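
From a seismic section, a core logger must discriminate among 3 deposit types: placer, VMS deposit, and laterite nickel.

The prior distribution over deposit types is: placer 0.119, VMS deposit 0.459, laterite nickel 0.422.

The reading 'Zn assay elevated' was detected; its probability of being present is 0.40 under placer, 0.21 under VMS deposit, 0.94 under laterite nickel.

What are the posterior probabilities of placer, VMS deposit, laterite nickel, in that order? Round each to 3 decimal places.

0.088, 0.178, 0.734

By Bayes' rule, the unnormalized weight for each hypothesis is prior × likelihood:
  placer: 0.119 × 0.40 = 0.0476
  VMS deposit: 0.459 × 0.21 = 0.09639
  laterite nickel: 0.422 × 0.94 = 0.39668
Marginal likelihood of the evidence = 0.54067.
P(placer | evidence) = 0.0476 / 0.54067 ≈ 0.088
P(VMS deposit | evidence) = 0.09639 / 0.54067 ≈ 0.178
P(laterite nickel | evidence) = 0.39668 / 0.54067 ≈ 0.734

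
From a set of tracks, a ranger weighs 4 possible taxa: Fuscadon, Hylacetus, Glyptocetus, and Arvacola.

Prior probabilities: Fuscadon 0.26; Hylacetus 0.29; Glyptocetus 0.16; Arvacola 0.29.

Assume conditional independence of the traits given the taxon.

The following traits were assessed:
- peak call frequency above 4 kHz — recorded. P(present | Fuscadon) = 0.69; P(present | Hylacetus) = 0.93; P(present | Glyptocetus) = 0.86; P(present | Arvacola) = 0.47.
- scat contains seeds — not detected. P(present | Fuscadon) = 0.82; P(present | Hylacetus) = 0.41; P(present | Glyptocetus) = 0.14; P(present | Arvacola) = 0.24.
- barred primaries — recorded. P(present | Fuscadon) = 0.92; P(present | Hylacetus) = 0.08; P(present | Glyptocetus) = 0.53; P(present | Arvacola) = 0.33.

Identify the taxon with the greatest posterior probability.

Glyptocetus

By Bayes' rule with conditional independence, the unnormalized weight for each hypothesis is prior × ∏ likelihoods (using 1 − P(present | H) for each absent trait):
  Fuscadon: 0.26 × 0.69 × (1 − 0.82) × 0.92 = 0.029709
  Hylacetus: 0.29 × 0.93 × (1 − 0.41) × 0.08 = 0.01273
  Glyptocetus: 0.16 × 0.86 × (1 − 0.14) × 0.53 = 0.062718
  Arvacola: 0.29 × 0.47 × (1 − 0.24) × 0.33 = 0.034184
Normalizing constant Z = 0.029709 + 0.01273 + 0.062718 + 0.034184 = 0.13934.
P(Fuscadon | evidence) ≈ 0.029709 / 0.13934 ≈ 0.213
P(Hylacetus | evidence) ≈ 0.01273 / 0.13934 ≈ 0.091
P(Glyptocetus | evidence) ≈ 0.062718 / 0.13934 ≈ 0.450
P(Arvacola | evidence) ≈ 0.034184 / 0.13934 ≈ 0.245
The largest is 0.450, so Glyptocetus is most probable.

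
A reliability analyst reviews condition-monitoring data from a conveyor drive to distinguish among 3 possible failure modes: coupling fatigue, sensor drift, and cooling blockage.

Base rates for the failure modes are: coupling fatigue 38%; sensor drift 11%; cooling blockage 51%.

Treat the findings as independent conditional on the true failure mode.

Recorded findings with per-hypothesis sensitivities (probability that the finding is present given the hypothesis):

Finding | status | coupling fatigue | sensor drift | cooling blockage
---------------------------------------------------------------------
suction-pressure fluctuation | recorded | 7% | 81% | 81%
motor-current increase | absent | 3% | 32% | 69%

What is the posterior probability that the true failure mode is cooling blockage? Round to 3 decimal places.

For each hypothesis, the unnormalized posterior weight is prior × product of the finding likelihoods (using 1 − P(present | H) for each absent finding):
  coupling fatigue: 0.38 × 0.07 × (1 − 0.03) = 0.025802
  sensor drift: 0.11 × 0.81 × (1 − 0.32) = 0.060588
  cooling blockage: 0.51 × 0.81 × (1 − 0.69) = 0.12806
The unnormalized weights sum to 0.21445.
P(cooling blockage | evidence) = 0.12806 / 0.21445 ≈ 0.597.

0.597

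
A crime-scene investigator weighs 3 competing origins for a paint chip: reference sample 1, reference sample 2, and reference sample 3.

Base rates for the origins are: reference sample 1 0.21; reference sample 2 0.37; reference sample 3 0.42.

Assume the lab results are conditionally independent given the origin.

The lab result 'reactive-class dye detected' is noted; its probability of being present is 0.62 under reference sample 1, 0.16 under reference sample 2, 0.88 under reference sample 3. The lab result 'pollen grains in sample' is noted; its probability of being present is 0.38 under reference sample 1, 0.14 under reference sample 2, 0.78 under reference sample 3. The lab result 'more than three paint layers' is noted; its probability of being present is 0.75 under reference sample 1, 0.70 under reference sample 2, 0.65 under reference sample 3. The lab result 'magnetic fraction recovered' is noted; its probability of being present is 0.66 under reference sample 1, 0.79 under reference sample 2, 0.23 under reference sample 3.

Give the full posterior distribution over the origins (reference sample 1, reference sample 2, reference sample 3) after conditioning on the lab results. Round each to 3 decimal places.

0.339, 0.064, 0.597

By Bayes' rule with conditional independence, the unnormalized weight for each hypothesis is prior × ∏ likelihoods:
  reference sample 1: 0.21 × 0.62 × 0.38 × 0.75 × 0.66 = 0.024491
  reference sample 2: 0.37 × 0.16 × 0.14 × 0.70 × 0.79 = 0.0045833
  reference sample 3: 0.42 × 0.88 × 0.78 × 0.65 × 0.23 = 0.043099
The unnormalized weights sum to 0.072173.
P(reference sample 1 | evidence) = 0.024491 / 0.072173 ≈ 0.339
P(reference sample 2 | evidence) = 0.0045833 / 0.072173 ≈ 0.064
P(reference sample 3 | evidence) = 0.043099 / 0.072173 ≈ 0.597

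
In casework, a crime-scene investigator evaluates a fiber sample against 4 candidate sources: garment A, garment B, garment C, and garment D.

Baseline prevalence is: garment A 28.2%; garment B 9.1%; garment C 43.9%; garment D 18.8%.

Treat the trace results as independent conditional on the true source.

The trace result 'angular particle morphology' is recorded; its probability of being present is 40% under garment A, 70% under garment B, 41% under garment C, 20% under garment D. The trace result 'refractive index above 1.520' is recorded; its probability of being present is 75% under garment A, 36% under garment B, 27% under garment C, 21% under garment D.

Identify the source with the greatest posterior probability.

garment A

Multiply each prior by the joint likelihood of the trace result pattern:
  garment A: 0.282 × 0.40 × 0.75 = 0.0846
  garment B: 0.091 × 0.70 × 0.36 = 0.022932
  garment C: 0.439 × 0.41 × 0.27 = 0.048597
  garment D: 0.188 × 0.20 × 0.21 = 0.007896
Marginal likelihood of the evidence = 0.16403.
P(garment A | evidence) ≈ 0.0846 / 0.16403 ≈ 0.516
P(garment B | evidence) ≈ 0.022932 / 0.16403 ≈ 0.140
P(garment C | evidence) ≈ 0.048597 / 0.16403 ≈ 0.296
P(garment D | evidence) ≈ 0.007896 / 0.16403 ≈ 0.048
The largest is 0.516, so garment A is most probable.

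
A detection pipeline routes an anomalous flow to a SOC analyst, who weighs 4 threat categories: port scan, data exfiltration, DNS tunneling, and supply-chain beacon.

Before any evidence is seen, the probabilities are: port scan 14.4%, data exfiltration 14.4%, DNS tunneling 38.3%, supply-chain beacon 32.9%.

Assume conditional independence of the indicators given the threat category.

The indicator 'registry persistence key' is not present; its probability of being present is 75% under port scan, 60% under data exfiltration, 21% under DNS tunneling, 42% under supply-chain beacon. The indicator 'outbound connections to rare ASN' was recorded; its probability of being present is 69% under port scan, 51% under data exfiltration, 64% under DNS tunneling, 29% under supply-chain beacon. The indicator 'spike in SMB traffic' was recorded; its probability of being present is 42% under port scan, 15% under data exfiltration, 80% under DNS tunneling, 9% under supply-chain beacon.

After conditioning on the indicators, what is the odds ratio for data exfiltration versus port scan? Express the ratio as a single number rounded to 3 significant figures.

Unnormalized posterior weight (prior times the indicator likelihoods) for each of the two hypotheses (using 1 − P(present | H) for each absent indicator):
  data exfiltration: 0.144 × (1 − 0.60) × 0.51 × 0.15 = 0.0044064
  port scan: 0.144 × (1 − 0.75) × 0.69 × 0.42 = 0.010433
Posterior odds = 0.0044064 / 0.010433 ≈ 0.422.

0.422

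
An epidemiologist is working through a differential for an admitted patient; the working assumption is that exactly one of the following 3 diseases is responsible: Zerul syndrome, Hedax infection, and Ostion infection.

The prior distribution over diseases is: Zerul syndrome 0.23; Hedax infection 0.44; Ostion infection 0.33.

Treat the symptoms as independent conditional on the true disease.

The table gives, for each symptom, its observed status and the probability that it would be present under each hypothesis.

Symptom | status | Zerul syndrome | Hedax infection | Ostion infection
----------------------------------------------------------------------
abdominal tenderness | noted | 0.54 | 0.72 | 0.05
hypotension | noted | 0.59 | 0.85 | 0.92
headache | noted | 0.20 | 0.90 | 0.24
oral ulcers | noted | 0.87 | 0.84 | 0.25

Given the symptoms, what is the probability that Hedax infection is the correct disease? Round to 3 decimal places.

Multiply each prior by the joint likelihood of the symptom pattern:
  Zerul syndrome: 0.23 × 0.54 × 0.59 × 0.20 × 0.87 = 0.01275
  Hedax infection: 0.44 × 0.72 × 0.85 × 0.90 × 0.84 = 0.20358
  Ostion infection: 0.33 × 0.05 × 0.92 × 0.24 × 0.25 = 0.0009108
Normalizing constant Z = 0.01275 + 0.20358 + 0.0009108 = 0.21724.
P(Hedax infection | evidence) = 0.20358 / 0.21724 ≈ 0.937.

0.937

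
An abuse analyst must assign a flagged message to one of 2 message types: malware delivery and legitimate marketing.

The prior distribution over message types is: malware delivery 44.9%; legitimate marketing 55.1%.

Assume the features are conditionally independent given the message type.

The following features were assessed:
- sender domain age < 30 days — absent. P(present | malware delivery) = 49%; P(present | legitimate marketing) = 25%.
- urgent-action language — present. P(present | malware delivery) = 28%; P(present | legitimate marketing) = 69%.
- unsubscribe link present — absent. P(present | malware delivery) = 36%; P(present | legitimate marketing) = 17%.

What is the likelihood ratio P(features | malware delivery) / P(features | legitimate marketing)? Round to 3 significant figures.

The Bayes factor is the ratio of the joint likelihoods of the feature pattern under the two hypotheses (using 1 − P(present | H) for each absent feature).
  malware delivery: (1 − 0.49) × 0.28 × (1 − 0.36) = 0.091392
  legitimate marketing: (1 − 0.25) × 0.69 × (1 − 0.17) = 0.42952
Bayes factor = 0.091392 / 0.42952 ≈ 0.213

0.213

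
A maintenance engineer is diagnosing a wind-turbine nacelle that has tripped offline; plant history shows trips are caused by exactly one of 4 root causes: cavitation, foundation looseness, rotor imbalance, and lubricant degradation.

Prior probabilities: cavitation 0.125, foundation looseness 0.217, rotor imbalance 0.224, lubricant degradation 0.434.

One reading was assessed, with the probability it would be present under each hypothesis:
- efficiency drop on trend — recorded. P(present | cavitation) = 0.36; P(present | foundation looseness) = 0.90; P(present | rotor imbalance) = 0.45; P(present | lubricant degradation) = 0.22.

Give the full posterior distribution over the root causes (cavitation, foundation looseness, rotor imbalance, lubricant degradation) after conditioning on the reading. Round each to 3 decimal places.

For each hypothesis, the unnormalized posterior weight is prior × likelihood:
  cavitation: 0.125 × 0.36 = 0.045
  foundation looseness: 0.217 × 0.90 = 0.1953
  rotor imbalance: 0.224 × 0.45 = 0.1008
  lubricant degradation: 0.434 × 0.22 = 0.09548
Marginal likelihood of the evidence = 0.43658.
P(cavitation | evidence) = 0.045 / 0.43658 ≈ 0.103
P(foundation looseness | evidence) = 0.1953 / 0.43658 ≈ 0.447
P(rotor imbalance | evidence) = 0.1008 / 0.43658 ≈ 0.231
P(lubricant degradation | evidence) = 0.09548 / 0.43658 ≈ 0.219

0.103, 0.447, 0.231, 0.219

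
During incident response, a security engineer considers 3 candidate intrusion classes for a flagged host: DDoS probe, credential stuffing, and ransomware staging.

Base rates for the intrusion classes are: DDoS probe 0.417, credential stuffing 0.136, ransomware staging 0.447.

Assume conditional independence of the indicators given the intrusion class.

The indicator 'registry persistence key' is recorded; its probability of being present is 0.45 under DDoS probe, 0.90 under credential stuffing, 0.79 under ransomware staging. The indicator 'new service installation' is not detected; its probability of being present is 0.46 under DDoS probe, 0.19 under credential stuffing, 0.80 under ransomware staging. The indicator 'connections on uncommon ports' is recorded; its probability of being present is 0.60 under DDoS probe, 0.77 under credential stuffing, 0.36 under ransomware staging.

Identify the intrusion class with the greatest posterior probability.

credential stuffing

By Bayes' rule with conditional independence, the unnormalized weight for each hypothesis is prior × ∏ likelihoods (using 1 − P(present | H) for each absent indicator):
  DDoS probe: 0.417 × 0.45 × (1 − 0.46) × 0.60 = 0.060799
  credential stuffing: 0.136 × 0.90 × (1 − 0.19) × 0.77 = 0.076341
  ransomware staging: 0.447 × 0.79 × (1 − 0.80) × 0.36 = 0.025425
The unnormalized weights sum to 0.16256.
P(DDoS probe | evidence) ≈ 0.060799 / 0.16256 ≈ 0.374
P(credential stuffing | evidence) ≈ 0.076341 / 0.16256 ≈ 0.470
P(ransomware staging | evidence) ≈ 0.025425 / 0.16256 ≈ 0.156
The largest is 0.470, so credential stuffing is most probable.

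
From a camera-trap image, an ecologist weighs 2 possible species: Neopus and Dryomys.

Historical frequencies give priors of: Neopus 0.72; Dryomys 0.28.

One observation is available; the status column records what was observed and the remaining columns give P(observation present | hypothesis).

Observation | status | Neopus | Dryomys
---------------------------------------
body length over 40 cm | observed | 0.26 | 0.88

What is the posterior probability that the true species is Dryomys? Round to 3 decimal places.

0.568

By Bayes' rule, the unnormalized weight for each hypothesis is prior × likelihood:
  Neopus: 0.72 × 0.26 = 0.1872
  Dryomys: 0.28 × 0.88 = 0.2464
Normalizing constant Z = 0.1872 + 0.2464 = 0.4336.
P(Dryomys | evidence) = 0.2464 / 0.4336 ≈ 0.568.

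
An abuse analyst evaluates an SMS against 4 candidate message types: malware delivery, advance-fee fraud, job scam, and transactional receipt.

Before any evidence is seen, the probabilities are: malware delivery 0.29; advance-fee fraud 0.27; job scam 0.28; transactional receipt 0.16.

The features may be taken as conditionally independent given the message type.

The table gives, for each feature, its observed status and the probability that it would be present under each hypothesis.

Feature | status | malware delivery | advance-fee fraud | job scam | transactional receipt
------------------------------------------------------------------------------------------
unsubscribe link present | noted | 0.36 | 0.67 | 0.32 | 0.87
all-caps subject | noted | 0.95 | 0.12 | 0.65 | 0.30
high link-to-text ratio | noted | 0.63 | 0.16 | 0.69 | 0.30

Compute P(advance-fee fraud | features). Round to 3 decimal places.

By Bayes' rule with conditional independence, the unnormalized weight for each hypothesis is prior × ∏ likelihoods:
  malware delivery: 0.29 × 0.36 × 0.95 × 0.63 = 0.062483
  advance-fee fraud: 0.27 × 0.67 × 0.12 × 0.16 = 0.0034733
  job scam: 0.28 × 0.32 × 0.65 × 0.69 = 0.040186
  transactional receipt: 0.16 × 0.87 × 0.30 × 0.30 = 0.012528
The unnormalized weights sum to 0.11867.
P(advance-fee fraud | evidence) = 0.0034733 / 0.11867 ≈ 0.029.

0.029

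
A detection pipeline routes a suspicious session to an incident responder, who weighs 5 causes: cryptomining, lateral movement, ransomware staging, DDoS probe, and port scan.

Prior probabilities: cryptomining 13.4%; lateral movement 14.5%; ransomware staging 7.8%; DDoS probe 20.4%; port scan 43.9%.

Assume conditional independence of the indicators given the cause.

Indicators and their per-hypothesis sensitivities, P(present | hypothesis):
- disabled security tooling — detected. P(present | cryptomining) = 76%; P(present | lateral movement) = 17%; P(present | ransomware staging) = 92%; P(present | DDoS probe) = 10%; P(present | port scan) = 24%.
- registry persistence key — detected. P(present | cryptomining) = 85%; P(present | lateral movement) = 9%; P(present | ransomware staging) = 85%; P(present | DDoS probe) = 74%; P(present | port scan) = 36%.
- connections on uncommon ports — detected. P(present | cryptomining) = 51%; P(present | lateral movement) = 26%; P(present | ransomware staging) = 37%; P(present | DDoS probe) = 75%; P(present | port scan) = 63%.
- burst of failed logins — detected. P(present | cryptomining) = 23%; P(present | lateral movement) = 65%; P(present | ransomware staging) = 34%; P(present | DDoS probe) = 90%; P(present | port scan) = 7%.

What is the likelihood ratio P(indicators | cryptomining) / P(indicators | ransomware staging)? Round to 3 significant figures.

0.770

The Bayes factor is the ratio of the joint likelihoods of the indicator pattern under the two hypotheses.
  cryptomining: 0.76 × 0.85 × 0.51 × 0.23 = 0.075776
  ransomware staging: 0.92 × 0.85 × 0.37 × 0.34 = 0.098376
Bayes factor = 0.075776 / 0.098376 ≈ 0.770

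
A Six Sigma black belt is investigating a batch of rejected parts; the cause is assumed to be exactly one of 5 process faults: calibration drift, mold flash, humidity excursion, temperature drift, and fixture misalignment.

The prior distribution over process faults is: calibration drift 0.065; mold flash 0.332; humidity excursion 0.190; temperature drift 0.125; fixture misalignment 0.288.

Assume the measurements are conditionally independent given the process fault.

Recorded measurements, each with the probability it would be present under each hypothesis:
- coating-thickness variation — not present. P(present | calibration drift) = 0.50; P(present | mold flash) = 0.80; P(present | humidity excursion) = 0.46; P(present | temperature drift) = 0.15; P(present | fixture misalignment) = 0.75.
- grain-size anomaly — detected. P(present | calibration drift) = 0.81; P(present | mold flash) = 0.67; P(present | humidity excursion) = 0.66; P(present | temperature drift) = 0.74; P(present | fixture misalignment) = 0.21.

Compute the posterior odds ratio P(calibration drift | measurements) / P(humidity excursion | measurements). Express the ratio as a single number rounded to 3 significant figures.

Posterior odds equal prior odds times the likelihood ratio; only the two competing hypotheses matter (using 1 − P(present | H) for each absent measurement).
  calibration drift: 0.065 × (1 − 0.50) × 0.81 = 0.026325
  humidity excursion: 0.190 × (1 − 0.46) × 0.66 = 0.067716
Posterior odds = 0.026325 / 0.067716 ≈ 0.389.

0.389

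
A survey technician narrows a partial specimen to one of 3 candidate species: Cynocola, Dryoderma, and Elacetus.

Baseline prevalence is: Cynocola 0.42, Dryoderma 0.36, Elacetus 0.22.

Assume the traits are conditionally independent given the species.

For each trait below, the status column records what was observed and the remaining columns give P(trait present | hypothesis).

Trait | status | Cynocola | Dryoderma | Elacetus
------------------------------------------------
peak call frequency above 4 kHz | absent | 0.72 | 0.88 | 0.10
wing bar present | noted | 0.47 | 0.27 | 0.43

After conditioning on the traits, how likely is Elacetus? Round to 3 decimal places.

0.560

By Bayes' rule with conditional independence, the unnormalized weight for each hypothesis is prior × ∏ likelihoods (using 1 − P(present | H) for each absent trait):
  Cynocola: 0.42 × (1 − 0.72) × 0.47 = 0.055272
  Dryoderma: 0.36 × (1 − 0.88) × 0.27 = 0.011664
  Elacetus: 0.22 × (1 − 0.10) × 0.43 = 0.08514
The unnormalized weights sum to 0.15208.
P(Elacetus | evidence) = 0.08514 / 0.15208 ≈ 0.560.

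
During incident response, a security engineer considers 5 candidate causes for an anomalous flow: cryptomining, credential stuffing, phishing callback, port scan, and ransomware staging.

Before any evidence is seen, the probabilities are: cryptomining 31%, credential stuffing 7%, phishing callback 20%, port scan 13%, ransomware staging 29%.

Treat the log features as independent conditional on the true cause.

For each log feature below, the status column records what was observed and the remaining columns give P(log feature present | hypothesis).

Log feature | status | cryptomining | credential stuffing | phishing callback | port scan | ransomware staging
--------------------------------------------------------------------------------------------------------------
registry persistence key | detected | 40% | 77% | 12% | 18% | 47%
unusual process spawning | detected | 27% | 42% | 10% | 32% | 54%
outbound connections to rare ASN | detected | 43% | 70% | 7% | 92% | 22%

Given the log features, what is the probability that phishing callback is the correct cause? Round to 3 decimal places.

Multiply each prior by the joint likelihood of the log feature pattern:
  cryptomining: 0.31 × 0.40 × 0.27 × 0.43 = 0.014396
  credential stuffing: 0.07 × 0.77 × 0.42 × 0.70 = 0.015847
  phishing callback: 0.20 × 0.12 × 0.10 × 0.07 = 0.000168
  port scan: 0.13 × 0.18 × 0.32 × 0.92 = 0.006889
  ransomware staging: 0.29 × 0.47 × 0.54 × 0.22 = 0.016192
Marginal likelihood of the evidence = 0.053492.
P(phishing callback | evidence) = 0.000168 / 0.053492 ≈ 0.003.

0.003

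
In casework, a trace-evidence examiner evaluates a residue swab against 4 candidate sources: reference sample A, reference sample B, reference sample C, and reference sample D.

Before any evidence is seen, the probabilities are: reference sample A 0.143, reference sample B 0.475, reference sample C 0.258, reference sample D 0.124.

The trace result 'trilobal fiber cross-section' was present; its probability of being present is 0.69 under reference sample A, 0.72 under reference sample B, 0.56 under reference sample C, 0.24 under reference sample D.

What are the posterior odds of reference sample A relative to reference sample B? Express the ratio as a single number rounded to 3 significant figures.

Posterior odds equal prior odds times the likelihood ratio; only the two competing hypotheses matter.
  reference sample A: 0.143 × 0.69 = 0.09867
  reference sample B: 0.475 × 0.72 = 0.342
Posterior odds = 0.09867 / 0.342 ≈ 0.289.

0.289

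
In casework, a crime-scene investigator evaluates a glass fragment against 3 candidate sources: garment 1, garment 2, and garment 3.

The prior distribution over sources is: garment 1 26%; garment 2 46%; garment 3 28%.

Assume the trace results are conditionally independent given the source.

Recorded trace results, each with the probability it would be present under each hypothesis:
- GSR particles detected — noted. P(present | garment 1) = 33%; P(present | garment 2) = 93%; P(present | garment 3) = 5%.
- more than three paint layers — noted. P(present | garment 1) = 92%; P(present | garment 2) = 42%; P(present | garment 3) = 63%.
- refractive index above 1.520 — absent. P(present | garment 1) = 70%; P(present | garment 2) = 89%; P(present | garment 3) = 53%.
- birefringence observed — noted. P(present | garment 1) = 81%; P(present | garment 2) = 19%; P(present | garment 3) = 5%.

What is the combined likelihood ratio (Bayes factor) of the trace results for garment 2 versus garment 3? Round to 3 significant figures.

11.0

Take the product of per-trace result likelihoods under each hypothesis (using 1 − P(present | H) for each absent trace result), then divide.
  garment 2: 0.93 × 0.42 × (1 − 0.89) × 0.19 = 0.0081635
  garment 3: 0.05 × 0.63 × (1 − 0.53) × 0.05 = 0.00074025
Bayes factor = 0.0081635 / 0.00074025 ≈ 11.0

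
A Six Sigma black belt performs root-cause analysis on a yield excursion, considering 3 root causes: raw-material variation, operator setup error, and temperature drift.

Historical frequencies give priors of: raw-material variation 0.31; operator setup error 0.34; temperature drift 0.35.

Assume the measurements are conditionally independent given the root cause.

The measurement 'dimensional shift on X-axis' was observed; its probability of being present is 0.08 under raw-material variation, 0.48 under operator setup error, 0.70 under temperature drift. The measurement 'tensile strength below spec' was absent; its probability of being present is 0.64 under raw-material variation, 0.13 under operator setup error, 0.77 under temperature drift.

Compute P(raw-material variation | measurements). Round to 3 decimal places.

0.043

Multiply each prior by the joint likelihood of the measurement pattern (using 1 − P(present | H) for each absent measurement):
  raw-material variation: 0.31 × 0.08 × (1 − 0.64) = 0.008928
  operator setup error: 0.34 × 0.48 × (1 − 0.13) = 0.14198
  temperature drift: 0.35 × 0.70 × (1 − 0.77) = 0.05635
Marginal likelihood of the evidence = 0.20726.
P(raw-material variation | evidence) = 0.008928 / 0.20726 ≈ 0.043.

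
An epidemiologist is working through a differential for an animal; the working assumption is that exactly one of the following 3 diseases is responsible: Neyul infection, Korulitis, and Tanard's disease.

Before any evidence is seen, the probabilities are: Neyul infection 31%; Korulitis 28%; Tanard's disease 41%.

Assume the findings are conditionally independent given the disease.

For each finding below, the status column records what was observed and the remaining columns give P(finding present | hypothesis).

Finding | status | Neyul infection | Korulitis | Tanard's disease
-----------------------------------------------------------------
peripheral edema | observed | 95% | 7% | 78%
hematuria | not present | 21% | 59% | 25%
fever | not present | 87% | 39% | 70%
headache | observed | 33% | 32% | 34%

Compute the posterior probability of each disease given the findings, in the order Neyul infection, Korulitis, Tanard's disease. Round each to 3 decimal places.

By Bayes' rule with conditional independence, the unnormalized weight for each hypothesis is prior × ∏ likelihoods (using 1 − P(present | H) for each absent finding):
  Neyul infection: 0.31 × 0.95 × (1 − 0.21) × (1 − 0.87) × 0.33 = 0.0099809
  Korulitis: 0.28 × 0.07 × (1 − 0.59) × (1 − 0.39) × 0.32 = 0.0015686
  Tanard's disease: 0.41 × 0.78 × (1 − 0.25) × (1 − 0.70) × 0.34 = 0.024465
Normalizing constant Z = 0.0099809 + 0.0015686 + 0.024465 = 0.036014.
P(Neyul infection | evidence) = 0.0099809 / 0.036014 ≈ 0.277
P(Korulitis | evidence) = 0.0015686 / 0.036014 ≈ 0.044
P(Tanard's disease | evidence) = 0.024465 / 0.036014 ≈ 0.679

0.277, 0.044, 0.679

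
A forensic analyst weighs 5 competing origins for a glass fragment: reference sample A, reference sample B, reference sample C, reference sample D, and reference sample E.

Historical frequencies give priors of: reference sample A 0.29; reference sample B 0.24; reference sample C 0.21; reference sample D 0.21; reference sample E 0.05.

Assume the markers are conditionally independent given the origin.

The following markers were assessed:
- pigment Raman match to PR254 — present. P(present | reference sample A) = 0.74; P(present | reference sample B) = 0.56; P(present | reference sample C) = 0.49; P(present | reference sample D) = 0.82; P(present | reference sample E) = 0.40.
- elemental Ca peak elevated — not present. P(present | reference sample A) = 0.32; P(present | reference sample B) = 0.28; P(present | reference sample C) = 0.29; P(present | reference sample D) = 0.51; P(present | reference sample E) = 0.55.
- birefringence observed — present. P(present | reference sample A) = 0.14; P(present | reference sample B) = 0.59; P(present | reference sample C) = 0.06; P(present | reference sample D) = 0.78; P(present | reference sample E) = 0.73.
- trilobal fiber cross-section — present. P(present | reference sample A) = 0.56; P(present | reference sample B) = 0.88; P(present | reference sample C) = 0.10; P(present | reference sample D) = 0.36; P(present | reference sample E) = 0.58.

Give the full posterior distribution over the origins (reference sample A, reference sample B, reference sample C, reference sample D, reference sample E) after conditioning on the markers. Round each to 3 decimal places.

By Bayes' rule with conditional independence, the unnormalized weight for each hypothesis is prior × ∏ likelihoods (using 1 − P(present | H) for each absent marker):
  reference sample A: 0.29 × 0.74 × (1 − 0.32) × 0.14 × 0.56 = 0.011441
  reference sample B: 0.24 × 0.56 × (1 − 0.28) × 0.59 × 0.88 = 0.050242
  reference sample C: 0.21 × 0.49 × (1 − 0.29) × 0.06 × 0.10 = 0.00043835
  reference sample D: 0.21 × 0.82 × (1 − 0.51) × 0.78 × 0.36 = 0.023693
  reference sample E: 0.05 × 0.40 × (1 − 0.55) × 0.73 × 0.58 = 0.0038106
The unnormalized weights sum to 0.089625.
P(reference sample A | evidence) = 0.011441 / 0.089625 ≈ 0.128
P(reference sample B | evidence) = 0.050242 / 0.089625 ≈ 0.561
P(reference sample C | evidence) = 0.00043835 / 0.089625 ≈ 0.005
P(reference sample D | evidence) = 0.023693 / 0.089625 ≈ 0.264
P(reference sample E | evidence) = 0.0038106 / 0.089625 ≈ 0.043

0.128, 0.561, 0.005, 0.264, 0.043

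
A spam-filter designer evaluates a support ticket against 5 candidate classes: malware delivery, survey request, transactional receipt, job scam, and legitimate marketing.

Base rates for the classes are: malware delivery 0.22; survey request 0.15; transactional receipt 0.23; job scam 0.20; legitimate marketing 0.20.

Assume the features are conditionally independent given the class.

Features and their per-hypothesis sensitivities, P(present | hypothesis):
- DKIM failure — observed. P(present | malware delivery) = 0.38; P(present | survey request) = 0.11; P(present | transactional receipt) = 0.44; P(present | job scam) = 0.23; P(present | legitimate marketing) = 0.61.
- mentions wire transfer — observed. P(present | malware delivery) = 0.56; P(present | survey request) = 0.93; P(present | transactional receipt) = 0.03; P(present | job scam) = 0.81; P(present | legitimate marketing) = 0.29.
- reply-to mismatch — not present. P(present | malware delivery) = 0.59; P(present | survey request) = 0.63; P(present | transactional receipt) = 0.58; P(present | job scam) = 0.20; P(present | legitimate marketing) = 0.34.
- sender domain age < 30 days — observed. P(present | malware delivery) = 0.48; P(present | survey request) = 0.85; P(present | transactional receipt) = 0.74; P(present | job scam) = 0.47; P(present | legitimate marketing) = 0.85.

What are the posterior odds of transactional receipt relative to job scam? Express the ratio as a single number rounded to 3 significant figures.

Unnormalized posterior weight (prior times the feature likelihoods) for each of the two hypotheses (using 1 − P(present | H) for each absent feature):
  transactional receipt: 0.23 × 0.44 × 0.03 × (1 − 0.58) × 0.74 = 0.00094359
  job scam: 0.20 × 0.23 × 0.81 × (1 − 0.20) × 0.47 = 0.01401
Odds(transactional receipt : job scam) = 0.00094359 / 0.01401 ≈ 0.0674.

0.0674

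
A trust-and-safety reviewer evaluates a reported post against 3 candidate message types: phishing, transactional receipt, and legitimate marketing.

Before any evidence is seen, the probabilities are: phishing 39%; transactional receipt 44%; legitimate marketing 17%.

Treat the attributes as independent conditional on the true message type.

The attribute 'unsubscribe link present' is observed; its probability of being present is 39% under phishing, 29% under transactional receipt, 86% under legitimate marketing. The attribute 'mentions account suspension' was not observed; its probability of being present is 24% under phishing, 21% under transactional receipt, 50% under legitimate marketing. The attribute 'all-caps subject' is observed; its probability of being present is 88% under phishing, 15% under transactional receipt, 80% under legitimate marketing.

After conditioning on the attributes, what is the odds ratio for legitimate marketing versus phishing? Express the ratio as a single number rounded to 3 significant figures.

0.575

Posterior odds equal prior odds times the likelihood ratio; only the two competing hypotheses matter (using 1 − P(present | H) for each absent attribute).
  legitimate marketing: 0.17 × 0.86 × (1 − 0.50) × 0.80 = 0.05848
  phishing: 0.39 × 0.39 × (1 − 0.24) × 0.88 = 0.10172
Posterior odds = 0.05848 / 0.10172 ≈ 0.575.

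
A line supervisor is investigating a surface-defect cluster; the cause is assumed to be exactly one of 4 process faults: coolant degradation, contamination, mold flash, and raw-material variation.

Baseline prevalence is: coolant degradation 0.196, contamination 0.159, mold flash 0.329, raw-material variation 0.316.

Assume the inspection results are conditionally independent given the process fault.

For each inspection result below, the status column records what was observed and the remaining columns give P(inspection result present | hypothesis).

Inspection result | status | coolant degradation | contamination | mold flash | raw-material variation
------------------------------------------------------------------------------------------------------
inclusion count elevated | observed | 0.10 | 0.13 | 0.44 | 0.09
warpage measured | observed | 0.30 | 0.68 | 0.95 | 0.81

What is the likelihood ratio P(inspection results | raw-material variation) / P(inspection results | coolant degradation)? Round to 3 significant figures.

2.43

The Bayes factor is the ratio of the joint likelihoods of the inspection result pattern under the two hypotheses.
  raw-material variation: 0.09 × 0.81 = 0.0729
  coolant degradation: 0.10 × 0.30 = 0.03
Bayes factor = 0.0729 / 0.03 ≈ 2.43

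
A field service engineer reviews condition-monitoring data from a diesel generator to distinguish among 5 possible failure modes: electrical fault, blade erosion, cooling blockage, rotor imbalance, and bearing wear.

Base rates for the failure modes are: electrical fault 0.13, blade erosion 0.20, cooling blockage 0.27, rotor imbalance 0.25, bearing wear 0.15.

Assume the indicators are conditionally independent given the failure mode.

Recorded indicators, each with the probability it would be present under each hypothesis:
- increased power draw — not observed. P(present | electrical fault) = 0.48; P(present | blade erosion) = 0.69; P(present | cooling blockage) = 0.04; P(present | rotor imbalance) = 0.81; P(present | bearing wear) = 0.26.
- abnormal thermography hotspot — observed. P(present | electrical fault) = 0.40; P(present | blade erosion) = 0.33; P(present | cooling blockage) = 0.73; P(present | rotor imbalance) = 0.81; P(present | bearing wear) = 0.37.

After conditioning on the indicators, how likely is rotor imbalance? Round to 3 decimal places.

By Bayes' rule with conditional independence, the unnormalized weight for each hypothesis is prior × ∏ likelihoods (using 1 − P(present | H) for each absent indicator):
  electrical fault: 0.13 × (1 − 0.48) × 0.40 = 0.02704
  blade erosion: 0.20 × (1 − 0.69) × 0.33 = 0.02046
  cooling blockage: 0.27 × (1 − 0.04) × 0.73 = 0.18922
  rotor imbalance: 0.25 × (1 − 0.81) × 0.81 = 0.038475
  bearing wear: 0.15 × (1 − 0.26) × 0.37 = 0.04107
The unnormalized weights sum to 0.31626.
P(rotor imbalance | evidence) = 0.038475 / 0.31626 ≈ 0.122.

0.122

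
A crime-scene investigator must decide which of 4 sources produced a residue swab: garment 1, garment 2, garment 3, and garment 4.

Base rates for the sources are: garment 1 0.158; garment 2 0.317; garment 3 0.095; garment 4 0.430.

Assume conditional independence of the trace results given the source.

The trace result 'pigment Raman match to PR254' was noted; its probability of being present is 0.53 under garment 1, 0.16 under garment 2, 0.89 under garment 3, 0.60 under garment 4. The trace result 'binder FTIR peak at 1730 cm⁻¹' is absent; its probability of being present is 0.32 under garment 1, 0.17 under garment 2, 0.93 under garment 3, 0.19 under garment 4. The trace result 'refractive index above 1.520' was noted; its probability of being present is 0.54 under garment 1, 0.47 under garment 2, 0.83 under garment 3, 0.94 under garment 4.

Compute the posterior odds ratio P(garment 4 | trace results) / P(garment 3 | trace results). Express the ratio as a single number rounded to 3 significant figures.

40.0

Unnormalized posterior weight (prior times the trace result likelihoods) for each of the two hypotheses (using 1 − P(present | H) for each absent trace result):
  garment 4: 0.430 × 0.60 × (1 − 0.19) × 0.94 = 0.19644
  garment 3: 0.095 × 0.89 × (1 − 0.93) × 0.83 = 0.0049124
Odds(garment 4 : garment 3) = 0.19644 / 0.0049124 ≈ 40.0.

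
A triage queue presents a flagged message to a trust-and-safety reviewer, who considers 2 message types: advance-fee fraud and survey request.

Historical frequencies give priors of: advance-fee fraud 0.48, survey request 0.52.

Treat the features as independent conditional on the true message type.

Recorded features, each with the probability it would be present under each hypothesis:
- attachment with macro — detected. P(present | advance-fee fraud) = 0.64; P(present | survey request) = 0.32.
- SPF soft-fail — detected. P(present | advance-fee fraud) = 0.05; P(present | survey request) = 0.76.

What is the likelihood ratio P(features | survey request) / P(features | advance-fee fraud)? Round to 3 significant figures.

7.60

Joint likelihood of the feature pattern under each hypothesis:
  survey request: 0.32 × 0.76 = 0.2432
  advance-fee fraud: 0.64 × 0.05 = 0.032
Bayes factor = 0.2432 / 0.032 ≈ 7.60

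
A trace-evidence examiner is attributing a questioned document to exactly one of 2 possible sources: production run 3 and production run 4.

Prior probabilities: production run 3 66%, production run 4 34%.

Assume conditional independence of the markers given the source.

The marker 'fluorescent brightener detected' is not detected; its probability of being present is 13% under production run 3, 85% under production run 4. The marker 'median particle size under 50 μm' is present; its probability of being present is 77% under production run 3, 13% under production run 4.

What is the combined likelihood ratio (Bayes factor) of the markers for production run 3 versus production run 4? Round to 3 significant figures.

34.4

Take the product of per-marker likelihoods under each hypothesis (using 1 − P(present | H) for each absent marker), then divide.
  production run 3: (1 − 0.13) × 0.77 = 0.6699
  production run 4: (1 − 0.85) × 0.13 = 0.0195
Bayes factor = 0.6699 / 0.0195 ≈ 34.4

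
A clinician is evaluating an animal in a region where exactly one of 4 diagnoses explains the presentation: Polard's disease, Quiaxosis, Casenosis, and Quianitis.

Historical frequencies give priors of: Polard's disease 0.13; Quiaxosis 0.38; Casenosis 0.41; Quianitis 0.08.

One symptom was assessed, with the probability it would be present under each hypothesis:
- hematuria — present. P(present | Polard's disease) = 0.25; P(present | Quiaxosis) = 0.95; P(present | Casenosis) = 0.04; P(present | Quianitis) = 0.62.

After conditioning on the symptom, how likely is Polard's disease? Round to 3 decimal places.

0.071

Multiply each prior by the likelihood of the symptom:
  Polard's disease: 0.13 × 0.25 = 0.0325
  Quiaxosis: 0.38 × 0.95 = 0.361
  Casenosis: 0.41 × 0.04 = 0.0164
  Quianitis: 0.08 × 0.62 = 0.0496
The unnormalized weights sum to 0.4595.
P(Polard's disease | evidence) = 0.0325 / 0.4595 ≈ 0.071.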